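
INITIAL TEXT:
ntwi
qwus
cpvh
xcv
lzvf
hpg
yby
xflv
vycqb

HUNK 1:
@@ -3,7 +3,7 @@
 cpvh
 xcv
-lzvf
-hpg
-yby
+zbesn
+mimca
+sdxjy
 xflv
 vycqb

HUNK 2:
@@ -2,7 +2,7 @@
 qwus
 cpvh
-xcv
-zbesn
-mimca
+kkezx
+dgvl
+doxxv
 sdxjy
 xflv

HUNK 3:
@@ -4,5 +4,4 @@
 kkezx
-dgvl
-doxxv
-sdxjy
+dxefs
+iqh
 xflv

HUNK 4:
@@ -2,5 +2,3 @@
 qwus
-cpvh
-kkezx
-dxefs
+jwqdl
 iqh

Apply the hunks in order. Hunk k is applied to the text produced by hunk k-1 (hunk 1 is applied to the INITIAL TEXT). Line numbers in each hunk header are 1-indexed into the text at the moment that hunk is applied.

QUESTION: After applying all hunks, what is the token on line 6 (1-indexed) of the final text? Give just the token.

Answer: vycqb

Derivation:
Hunk 1: at line 3 remove [lzvf,hpg,yby] add [zbesn,mimca,sdxjy] -> 9 lines: ntwi qwus cpvh xcv zbesn mimca sdxjy xflv vycqb
Hunk 2: at line 2 remove [xcv,zbesn,mimca] add [kkezx,dgvl,doxxv] -> 9 lines: ntwi qwus cpvh kkezx dgvl doxxv sdxjy xflv vycqb
Hunk 3: at line 4 remove [dgvl,doxxv,sdxjy] add [dxefs,iqh] -> 8 lines: ntwi qwus cpvh kkezx dxefs iqh xflv vycqb
Hunk 4: at line 2 remove [cpvh,kkezx,dxefs] add [jwqdl] -> 6 lines: ntwi qwus jwqdl iqh xflv vycqb
Final line 6: vycqb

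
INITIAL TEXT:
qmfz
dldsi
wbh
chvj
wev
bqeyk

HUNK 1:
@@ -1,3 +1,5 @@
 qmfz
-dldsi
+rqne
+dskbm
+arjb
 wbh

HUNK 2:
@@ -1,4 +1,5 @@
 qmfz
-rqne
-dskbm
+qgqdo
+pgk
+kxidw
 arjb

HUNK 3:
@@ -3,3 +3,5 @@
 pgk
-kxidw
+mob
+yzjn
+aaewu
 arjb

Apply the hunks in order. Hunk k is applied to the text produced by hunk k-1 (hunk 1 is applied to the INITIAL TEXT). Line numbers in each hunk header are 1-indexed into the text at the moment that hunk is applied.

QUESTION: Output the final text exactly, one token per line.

Hunk 1: at line 1 remove [dldsi] add [rqne,dskbm,arjb] -> 8 lines: qmfz rqne dskbm arjb wbh chvj wev bqeyk
Hunk 2: at line 1 remove [rqne,dskbm] add [qgqdo,pgk,kxidw] -> 9 lines: qmfz qgqdo pgk kxidw arjb wbh chvj wev bqeyk
Hunk 3: at line 3 remove [kxidw] add [mob,yzjn,aaewu] -> 11 lines: qmfz qgqdo pgk mob yzjn aaewu arjb wbh chvj wev bqeyk

Answer: qmfz
qgqdo
pgk
mob
yzjn
aaewu
arjb
wbh
chvj
wev
bqeyk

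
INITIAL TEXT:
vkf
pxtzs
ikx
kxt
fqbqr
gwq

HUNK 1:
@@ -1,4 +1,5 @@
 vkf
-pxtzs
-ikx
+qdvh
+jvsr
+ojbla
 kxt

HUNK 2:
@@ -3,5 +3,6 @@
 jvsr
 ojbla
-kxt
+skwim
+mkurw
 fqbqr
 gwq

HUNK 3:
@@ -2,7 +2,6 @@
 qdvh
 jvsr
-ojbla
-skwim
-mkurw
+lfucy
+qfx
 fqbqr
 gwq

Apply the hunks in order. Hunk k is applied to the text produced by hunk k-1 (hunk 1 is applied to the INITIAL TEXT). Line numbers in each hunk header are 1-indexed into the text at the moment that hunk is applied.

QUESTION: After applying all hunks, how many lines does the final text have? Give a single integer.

Hunk 1: at line 1 remove [pxtzs,ikx] add [qdvh,jvsr,ojbla] -> 7 lines: vkf qdvh jvsr ojbla kxt fqbqr gwq
Hunk 2: at line 3 remove [kxt] add [skwim,mkurw] -> 8 lines: vkf qdvh jvsr ojbla skwim mkurw fqbqr gwq
Hunk 3: at line 2 remove [ojbla,skwim,mkurw] add [lfucy,qfx] -> 7 lines: vkf qdvh jvsr lfucy qfx fqbqr gwq
Final line count: 7

Answer: 7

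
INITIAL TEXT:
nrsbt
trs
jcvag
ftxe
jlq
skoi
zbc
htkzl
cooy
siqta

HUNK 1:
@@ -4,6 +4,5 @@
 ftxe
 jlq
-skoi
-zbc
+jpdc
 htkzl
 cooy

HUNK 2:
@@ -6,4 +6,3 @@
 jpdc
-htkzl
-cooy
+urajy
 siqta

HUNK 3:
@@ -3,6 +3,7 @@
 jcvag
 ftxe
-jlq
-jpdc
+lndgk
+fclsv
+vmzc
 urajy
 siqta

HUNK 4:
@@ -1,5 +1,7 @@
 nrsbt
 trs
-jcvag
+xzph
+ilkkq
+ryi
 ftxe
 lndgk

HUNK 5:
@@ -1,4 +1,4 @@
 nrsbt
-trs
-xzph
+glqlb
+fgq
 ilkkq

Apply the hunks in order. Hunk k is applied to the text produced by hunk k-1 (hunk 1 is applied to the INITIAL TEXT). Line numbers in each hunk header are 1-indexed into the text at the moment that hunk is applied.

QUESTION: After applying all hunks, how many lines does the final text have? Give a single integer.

Hunk 1: at line 4 remove [skoi,zbc] add [jpdc] -> 9 lines: nrsbt trs jcvag ftxe jlq jpdc htkzl cooy siqta
Hunk 2: at line 6 remove [htkzl,cooy] add [urajy] -> 8 lines: nrsbt trs jcvag ftxe jlq jpdc urajy siqta
Hunk 3: at line 3 remove [jlq,jpdc] add [lndgk,fclsv,vmzc] -> 9 lines: nrsbt trs jcvag ftxe lndgk fclsv vmzc urajy siqta
Hunk 4: at line 1 remove [jcvag] add [xzph,ilkkq,ryi] -> 11 lines: nrsbt trs xzph ilkkq ryi ftxe lndgk fclsv vmzc urajy siqta
Hunk 5: at line 1 remove [trs,xzph] add [glqlb,fgq] -> 11 lines: nrsbt glqlb fgq ilkkq ryi ftxe lndgk fclsv vmzc urajy siqta
Final line count: 11

Answer: 11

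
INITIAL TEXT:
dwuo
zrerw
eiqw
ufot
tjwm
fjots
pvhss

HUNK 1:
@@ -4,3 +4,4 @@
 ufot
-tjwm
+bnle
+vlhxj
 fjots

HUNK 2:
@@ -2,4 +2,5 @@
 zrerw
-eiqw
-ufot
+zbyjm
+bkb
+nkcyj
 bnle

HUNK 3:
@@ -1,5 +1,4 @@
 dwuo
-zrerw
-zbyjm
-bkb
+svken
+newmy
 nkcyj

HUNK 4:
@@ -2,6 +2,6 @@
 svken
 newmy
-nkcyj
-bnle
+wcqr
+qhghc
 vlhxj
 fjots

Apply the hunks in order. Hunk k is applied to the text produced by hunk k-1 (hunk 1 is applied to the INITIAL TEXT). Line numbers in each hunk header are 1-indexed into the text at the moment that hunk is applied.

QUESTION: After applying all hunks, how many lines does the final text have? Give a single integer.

Hunk 1: at line 4 remove [tjwm] add [bnle,vlhxj] -> 8 lines: dwuo zrerw eiqw ufot bnle vlhxj fjots pvhss
Hunk 2: at line 2 remove [eiqw,ufot] add [zbyjm,bkb,nkcyj] -> 9 lines: dwuo zrerw zbyjm bkb nkcyj bnle vlhxj fjots pvhss
Hunk 3: at line 1 remove [zrerw,zbyjm,bkb] add [svken,newmy] -> 8 lines: dwuo svken newmy nkcyj bnle vlhxj fjots pvhss
Hunk 4: at line 2 remove [nkcyj,bnle] add [wcqr,qhghc] -> 8 lines: dwuo svken newmy wcqr qhghc vlhxj fjots pvhss
Final line count: 8

Answer: 8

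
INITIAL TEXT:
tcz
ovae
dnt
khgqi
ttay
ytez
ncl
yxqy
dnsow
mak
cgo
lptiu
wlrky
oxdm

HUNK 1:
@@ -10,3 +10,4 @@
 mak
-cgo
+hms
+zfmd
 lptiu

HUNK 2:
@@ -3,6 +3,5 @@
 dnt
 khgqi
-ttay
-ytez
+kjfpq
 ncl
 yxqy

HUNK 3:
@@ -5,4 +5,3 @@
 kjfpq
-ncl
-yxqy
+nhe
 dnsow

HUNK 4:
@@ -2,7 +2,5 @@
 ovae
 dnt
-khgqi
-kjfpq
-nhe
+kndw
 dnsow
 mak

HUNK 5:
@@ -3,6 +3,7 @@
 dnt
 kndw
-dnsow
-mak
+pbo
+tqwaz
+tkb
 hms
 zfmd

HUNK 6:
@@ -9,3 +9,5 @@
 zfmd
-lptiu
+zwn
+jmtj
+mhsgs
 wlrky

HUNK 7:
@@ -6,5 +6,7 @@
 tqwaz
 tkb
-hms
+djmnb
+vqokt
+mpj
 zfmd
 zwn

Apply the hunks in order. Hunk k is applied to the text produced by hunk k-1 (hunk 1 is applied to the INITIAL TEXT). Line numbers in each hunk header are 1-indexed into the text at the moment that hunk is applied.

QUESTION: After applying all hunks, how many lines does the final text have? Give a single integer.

Answer: 16

Derivation:
Hunk 1: at line 10 remove [cgo] add [hms,zfmd] -> 15 lines: tcz ovae dnt khgqi ttay ytez ncl yxqy dnsow mak hms zfmd lptiu wlrky oxdm
Hunk 2: at line 3 remove [ttay,ytez] add [kjfpq] -> 14 lines: tcz ovae dnt khgqi kjfpq ncl yxqy dnsow mak hms zfmd lptiu wlrky oxdm
Hunk 3: at line 5 remove [ncl,yxqy] add [nhe] -> 13 lines: tcz ovae dnt khgqi kjfpq nhe dnsow mak hms zfmd lptiu wlrky oxdm
Hunk 4: at line 2 remove [khgqi,kjfpq,nhe] add [kndw] -> 11 lines: tcz ovae dnt kndw dnsow mak hms zfmd lptiu wlrky oxdm
Hunk 5: at line 3 remove [dnsow,mak] add [pbo,tqwaz,tkb] -> 12 lines: tcz ovae dnt kndw pbo tqwaz tkb hms zfmd lptiu wlrky oxdm
Hunk 6: at line 9 remove [lptiu] add [zwn,jmtj,mhsgs] -> 14 lines: tcz ovae dnt kndw pbo tqwaz tkb hms zfmd zwn jmtj mhsgs wlrky oxdm
Hunk 7: at line 6 remove [hms] add [djmnb,vqokt,mpj] -> 16 lines: tcz ovae dnt kndw pbo tqwaz tkb djmnb vqokt mpj zfmd zwn jmtj mhsgs wlrky oxdm
Final line count: 16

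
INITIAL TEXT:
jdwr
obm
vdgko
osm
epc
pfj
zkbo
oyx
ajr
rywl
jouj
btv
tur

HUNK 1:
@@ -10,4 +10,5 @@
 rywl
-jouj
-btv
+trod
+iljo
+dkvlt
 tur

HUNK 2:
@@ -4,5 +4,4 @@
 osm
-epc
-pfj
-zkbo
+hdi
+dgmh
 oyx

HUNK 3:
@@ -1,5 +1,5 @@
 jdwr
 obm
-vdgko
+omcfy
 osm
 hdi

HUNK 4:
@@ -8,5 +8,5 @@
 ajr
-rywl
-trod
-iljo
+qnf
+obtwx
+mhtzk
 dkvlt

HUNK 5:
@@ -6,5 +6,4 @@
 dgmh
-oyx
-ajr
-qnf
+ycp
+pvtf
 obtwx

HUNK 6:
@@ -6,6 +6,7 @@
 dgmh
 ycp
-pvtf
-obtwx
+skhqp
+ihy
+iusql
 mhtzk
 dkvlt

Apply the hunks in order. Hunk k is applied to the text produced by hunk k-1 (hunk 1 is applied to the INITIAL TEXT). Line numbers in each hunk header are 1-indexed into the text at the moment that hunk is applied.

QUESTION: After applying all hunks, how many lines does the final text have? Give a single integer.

Hunk 1: at line 10 remove [jouj,btv] add [trod,iljo,dkvlt] -> 14 lines: jdwr obm vdgko osm epc pfj zkbo oyx ajr rywl trod iljo dkvlt tur
Hunk 2: at line 4 remove [epc,pfj,zkbo] add [hdi,dgmh] -> 13 lines: jdwr obm vdgko osm hdi dgmh oyx ajr rywl trod iljo dkvlt tur
Hunk 3: at line 1 remove [vdgko] add [omcfy] -> 13 lines: jdwr obm omcfy osm hdi dgmh oyx ajr rywl trod iljo dkvlt tur
Hunk 4: at line 8 remove [rywl,trod,iljo] add [qnf,obtwx,mhtzk] -> 13 lines: jdwr obm omcfy osm hdi dgmh oyx ajr qnf obtwx mhtzk dkvlt tur
Hunk 5: at line 6 remove [oyx,ajr,qnf] add [ycp,pvtf] -> 12 lines: jdwr obm omcfy osm hdi dgmh ycp pvtf obtwx mhtzk dkvlt tur
Hunk 6: at line 6 remove [pvtf,obtwx] add [skhqp,ihy,iusql] -> 13 lines: jdwr obm omcfy osm hdi dgmh ycp skhqp ihy iusql mhtzk dkvlt tur
Final line count: 13

Answer: 13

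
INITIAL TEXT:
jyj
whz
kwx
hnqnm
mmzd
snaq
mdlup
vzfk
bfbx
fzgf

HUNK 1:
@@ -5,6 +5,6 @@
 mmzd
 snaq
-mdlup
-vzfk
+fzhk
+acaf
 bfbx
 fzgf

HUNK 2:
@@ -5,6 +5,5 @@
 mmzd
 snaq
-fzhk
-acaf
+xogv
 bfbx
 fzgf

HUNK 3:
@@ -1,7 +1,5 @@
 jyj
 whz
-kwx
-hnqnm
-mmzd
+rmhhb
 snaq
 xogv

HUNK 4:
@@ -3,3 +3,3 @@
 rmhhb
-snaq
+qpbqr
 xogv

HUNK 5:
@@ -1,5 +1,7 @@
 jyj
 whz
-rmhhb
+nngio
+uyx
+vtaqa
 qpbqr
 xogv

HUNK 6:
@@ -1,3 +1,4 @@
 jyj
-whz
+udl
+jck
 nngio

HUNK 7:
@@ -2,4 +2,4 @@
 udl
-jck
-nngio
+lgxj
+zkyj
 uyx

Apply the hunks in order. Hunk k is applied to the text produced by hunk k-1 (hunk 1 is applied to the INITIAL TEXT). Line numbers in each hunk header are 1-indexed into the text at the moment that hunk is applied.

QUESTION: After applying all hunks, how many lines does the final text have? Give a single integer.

Answer: 10

Derivation:
Hunk 1: at line 5 remove [mdlup,vzfk] add [fzhk,acaf] -> 10 lines: jyj whz kwx hnqnm mmzd snaq fzhk acaf bfbx fzgf
Hunk 2: at line 5 remove [fzhk,acaf] add [xogv] -> 9 lines: jyj whz kwx hnqnm mmzd snaq xogv bfbx fzgf
Hunk 3: at line 1 remove [kwx,hnqnm,mmzd] add [rmhhb] -> 7 lines: jyj whz rmhhb snaq xogv bfbx fzgf
Hunk 4: at line 3 remove [snaq] add [qpbqr] -> 7 lines: jyj whz rmhhb qpbqr xogv bfbx fzgf
Hunk 5: at line 1 remove [rmhhb] add [nngio,uyx,vtaqa] -> 9 lines: jyj whz nngio uyx vtaqa qpbqr xogv bfbx fzgf
Hunk 6: at line 1 remove [whz] add [udl,jck] -> 10 lines: jyj udl jck nngio uyx vtaqa qpbqr xogv bfbx fzgf
Hunk 7: at line 2 remove [jck,nngio] add [lgxj,zkyj] -> 10 lines: jyj udl lgxj zkyj uyx vtaqa qpbqr xogv bfbx fzgf
Final line count: 10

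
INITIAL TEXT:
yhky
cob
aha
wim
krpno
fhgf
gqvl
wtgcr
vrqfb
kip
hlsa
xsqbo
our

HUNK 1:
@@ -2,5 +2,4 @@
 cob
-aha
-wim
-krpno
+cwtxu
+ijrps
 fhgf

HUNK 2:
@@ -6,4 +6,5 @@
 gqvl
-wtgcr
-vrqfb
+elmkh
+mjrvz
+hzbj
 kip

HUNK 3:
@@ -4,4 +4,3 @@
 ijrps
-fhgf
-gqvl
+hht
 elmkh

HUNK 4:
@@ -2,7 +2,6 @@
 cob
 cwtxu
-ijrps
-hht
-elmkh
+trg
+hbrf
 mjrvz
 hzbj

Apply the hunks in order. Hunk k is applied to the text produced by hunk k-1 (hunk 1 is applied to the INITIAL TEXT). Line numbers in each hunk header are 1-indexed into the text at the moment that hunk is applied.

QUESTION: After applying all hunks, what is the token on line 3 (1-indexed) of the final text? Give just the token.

Answer: cwtxu

Derivation:
Hunk 1: at line 2 remove [aha,wim,krpno] add [cwtxu,ijrps] -> 12 lines: yhky cob cwtxu ijrps fhgf gqvl wtgcr vrqfb kip hlsa xsqbo our
Hunk 2: at line 6 remove [wtgcr,vrqfb] add [elmkh,mjrvz,hzbj] -> 13 lines: yhky cob cwtxu ijrps fhgf gqvl elmkh mjrvz hzbj kip hlsa xsqbo our
Hunk 3: at line 4 remove [fhgf,gqvl] add [hht] -> 12 lines: yhky cob cwtxu ijrps hht elmkh mjrvz hzbj kip hlsa xsqbo our
Hunk 4: at line 2 remove [ijrps,hht,elmkh] add [trg,hbrf] -> 11 lines: yhky cob cwtxu trg hbrf mjrvz hzbj kip hlsa xsqbo our
Final line 3: cwtxu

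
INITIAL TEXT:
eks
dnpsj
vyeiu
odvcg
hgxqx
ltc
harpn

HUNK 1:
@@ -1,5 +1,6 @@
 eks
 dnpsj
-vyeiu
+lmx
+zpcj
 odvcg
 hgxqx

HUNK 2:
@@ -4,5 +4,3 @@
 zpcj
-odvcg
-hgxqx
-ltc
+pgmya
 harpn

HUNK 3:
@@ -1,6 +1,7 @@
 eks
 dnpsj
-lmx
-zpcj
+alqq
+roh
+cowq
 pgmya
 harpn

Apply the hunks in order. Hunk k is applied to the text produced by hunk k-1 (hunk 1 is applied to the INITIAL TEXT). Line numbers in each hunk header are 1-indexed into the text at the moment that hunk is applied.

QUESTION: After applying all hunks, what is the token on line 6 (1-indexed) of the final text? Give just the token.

Answer: pgmya

Derivation:
Hunk 1: at line 1 remove [vyeiu] add [lmx,zpcj] -> 8 lines: eks dnpsj lmx zpcj odvcg hgxqx ltc harpn
Hunk 2: at line 4 remove [odvcg,hgxqx,ltc] add [pgmya] -> 6 lines: eks dnpsj lmx zpcj pgmya harpn
Hunk 3: at line 1 remove [lmx,zpcj] add [alqq,roh,cowq] -> 7 lines: eks dnpsj alqq roh cowq pgmya harpn
Final line 6: pgmya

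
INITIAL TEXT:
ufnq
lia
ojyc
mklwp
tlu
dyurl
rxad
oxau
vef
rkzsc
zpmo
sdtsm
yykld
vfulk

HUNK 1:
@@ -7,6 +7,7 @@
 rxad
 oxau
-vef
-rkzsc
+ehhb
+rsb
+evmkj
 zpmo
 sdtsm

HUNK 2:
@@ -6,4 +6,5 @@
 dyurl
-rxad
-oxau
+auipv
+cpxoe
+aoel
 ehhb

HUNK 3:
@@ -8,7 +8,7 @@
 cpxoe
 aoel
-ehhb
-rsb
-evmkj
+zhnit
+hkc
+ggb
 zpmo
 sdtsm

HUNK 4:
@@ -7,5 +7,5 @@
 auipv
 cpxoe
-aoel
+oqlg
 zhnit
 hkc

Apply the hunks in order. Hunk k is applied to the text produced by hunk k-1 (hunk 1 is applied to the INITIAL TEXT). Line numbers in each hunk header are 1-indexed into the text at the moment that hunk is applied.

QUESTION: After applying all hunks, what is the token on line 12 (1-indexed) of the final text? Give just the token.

Hunk 1: at line 7 remove [vef,rkzsc] add [ehhb,rsb,evmkj] -> 15 lines: ufnq lia ojyc mklwp tlu dyurl rxad oxau ehhb rsb evmkj zpmo sdtsm yykld vfulk
Hunk 2: at line 6 remove [rxad,oxau] add [auipv,cpxoe,aoel] -> 16 lines: ufnq lia ojyc mklwp tlu dyurl auipv cpxoe aoel ehhb rsb evmkj zpmo sdtsm yykld vfulk
Hunk 3: at line 8 remove [ehhb,rsb,evmkj] add [zhnit,hkc,ggb] -> 16 lines: ufnq lia ojyc mklwp tlu dyurl auipv cpxoe aoel zhnit hkc ggb zpmo sdtsm yykld vfulk
Hunk 4: at line 7 remove [aoel] add [oqlg] -> 16 lines: ufnq lia ojyc mklwp tlu dyurl auipv cpxoe oqlg zhnit hkc ggb zpmo sdtsm yykld vfulk
Final line 12: ggb

Answer: ggb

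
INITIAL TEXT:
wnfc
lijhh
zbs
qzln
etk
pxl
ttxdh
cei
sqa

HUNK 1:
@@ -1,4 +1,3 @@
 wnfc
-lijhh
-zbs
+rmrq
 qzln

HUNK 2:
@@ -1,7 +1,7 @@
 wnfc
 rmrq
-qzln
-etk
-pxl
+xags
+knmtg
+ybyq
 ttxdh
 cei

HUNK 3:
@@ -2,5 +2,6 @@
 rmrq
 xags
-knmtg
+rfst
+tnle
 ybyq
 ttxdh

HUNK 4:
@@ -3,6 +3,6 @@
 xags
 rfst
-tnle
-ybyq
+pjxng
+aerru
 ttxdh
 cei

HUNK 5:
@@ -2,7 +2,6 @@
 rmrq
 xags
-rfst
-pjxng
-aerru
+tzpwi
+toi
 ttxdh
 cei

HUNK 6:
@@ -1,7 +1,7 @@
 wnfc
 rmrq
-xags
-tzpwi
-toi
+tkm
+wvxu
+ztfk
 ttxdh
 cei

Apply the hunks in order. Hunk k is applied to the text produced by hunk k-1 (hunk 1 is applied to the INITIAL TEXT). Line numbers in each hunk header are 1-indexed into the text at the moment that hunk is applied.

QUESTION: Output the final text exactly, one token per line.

Answer: wnfc
rmrq
tkm
wvxu
ztfk
ttxdh
cei
sqa

Derivation:
Hunk 1: at line 1 remove [lijhh,zbs] add [rmrq] -> 8 lines: wnfc rmrq qzln etk pxl ttxdh cei sqa
Hunk 2: at line 1 remove [qzln,etk,pxl] add [xags,knmtg,ybyq] -> 8 lines: wnfc rmrq xags knmtg ybyq ttxdh cei sqa
Hunk 3: at line 2 remove [knmtg] add [rfst,tnle] -> 9 lines: wnfc rmrq xags rfst tnle ybyq ttxdh cei sqa
Hunk 4: at line 3 remove [tnle,ybyq] add [pjxng,aerru] -> 9 lines: wnfc rmrq xags rfst pjxng aerru ttxdh cei sqa
Hunk 5: at line 2 remove [rfst,pjxng,aerru] add [tzpwi,toi] -> 8 lines: wnfc rmrq xags tzpwi toi ttxdh cei sqa
Hunk 6: at line 1 remove [xags,tzpwi,toi] add [tkm,wvxu,ztfk] -> 8 lines: wnfc rmrq tkm wvxu ztfk ttxdh cei sqa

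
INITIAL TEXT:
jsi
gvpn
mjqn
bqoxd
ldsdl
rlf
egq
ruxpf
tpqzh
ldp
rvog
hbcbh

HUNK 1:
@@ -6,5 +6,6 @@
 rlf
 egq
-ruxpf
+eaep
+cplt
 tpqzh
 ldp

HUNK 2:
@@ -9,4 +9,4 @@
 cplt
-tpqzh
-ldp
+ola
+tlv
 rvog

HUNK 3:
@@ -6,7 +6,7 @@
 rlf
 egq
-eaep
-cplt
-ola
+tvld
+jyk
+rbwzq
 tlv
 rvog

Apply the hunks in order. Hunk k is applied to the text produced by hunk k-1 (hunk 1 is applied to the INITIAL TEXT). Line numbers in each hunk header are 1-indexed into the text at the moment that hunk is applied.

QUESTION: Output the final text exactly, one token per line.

Hunk 1: at line 6 remove [ruxpf] add [eaep,cplt] -> 13 lines: jsi gvpn mjqn bqoxd ldsdl rlf egq eaep cplt tpqzh ldp rvog hbcbh
Hunk 2: at line 9 remove [tpqzh,ldp] add [ola,tlv] -> 13 lines: jsi gvpn mjqn bqoxd ldsdl rlf egq eaep cplt ola tlv rvog hbcbh
Hunk 3: at line 6 remove [eaep,cplt,ola] add [tvld,jyk,rbwzq] -> 13 lines: jsi gvpn mjqn bqoxd ldsdl rlf egq tvld jyk rbwzq tlv rvog hbcbh

Answer: jsi
gvpn
mjqn
bqoxd
ldsdl
rlf
egq
tvld
jyk
rbwzq
tlv
rvog
hbcbh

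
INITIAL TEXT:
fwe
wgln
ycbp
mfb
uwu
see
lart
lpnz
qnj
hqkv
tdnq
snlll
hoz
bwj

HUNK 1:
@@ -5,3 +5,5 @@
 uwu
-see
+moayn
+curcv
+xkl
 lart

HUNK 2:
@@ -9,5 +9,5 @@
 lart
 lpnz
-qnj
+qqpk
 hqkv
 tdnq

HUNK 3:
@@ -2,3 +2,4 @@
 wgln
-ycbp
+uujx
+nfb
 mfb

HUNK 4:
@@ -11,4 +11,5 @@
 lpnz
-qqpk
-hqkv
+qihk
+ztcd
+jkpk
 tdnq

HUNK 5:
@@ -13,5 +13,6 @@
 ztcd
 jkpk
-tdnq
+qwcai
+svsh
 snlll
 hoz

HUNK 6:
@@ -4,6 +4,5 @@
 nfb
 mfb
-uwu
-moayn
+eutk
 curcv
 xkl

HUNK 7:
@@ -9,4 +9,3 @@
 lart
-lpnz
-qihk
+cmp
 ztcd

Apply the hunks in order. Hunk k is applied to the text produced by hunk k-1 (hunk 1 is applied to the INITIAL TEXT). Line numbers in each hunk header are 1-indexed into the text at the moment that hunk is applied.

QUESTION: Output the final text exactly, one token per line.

Answer: fwe
wgln
uujx
nfb
mfb
eutk
curcv
xkl
lart
cmp
ztcd
jkpk
qwcai
svsh
snlll
hoz
bwj

Derivation:
Hunk 1: at line 5 remove [see] add [moayn,curcv,xkl] -> 16 lines: fwe wgln ycbp mfb uwu moayn curcv xkl lart lpnz qnj hqkv tdnq snlll hoz bwj
Hunk 2: at line 9 remove [qnj] add [qqpk] -> 16 lines: fwe wgln ycbp mfb uwu moayn curcv xkl lart lpnz qqpk hqkv tdnq snlll hoz bwj
Hunk 3: at line 2 remove [ycbp] add [uujx,nfb] -> 17 lines: fwe wgln uujx nfb mfb uwu moayn curcv xkl lart lpnz qqpk hqkv tdnq snlll hoz bwj
Hunk 4: at line 11 remove [qqpk,hqkv] add [qihk,ztcd,jkpk] -> 18 lines: fwe wgln uujx nfb mfb uwu moayn curcv xkl lart lpnz qihk ztcd jkpk tdnq snlll hoz bwj
Hunk 5: at line 13 remove [tdnq] add [qwcai,svsh] -> 19 lines: fwe wgln uujx nfb mfb uwu moayn curcv xkl lart lpnz qihk ztcd jkpk qwcai svsh snlll hoz bwj
Hunk 6: at line 4 remove [uwu,moayn] add [eutk] -> 18 lines: fwe wgln uujx nfb mfb eutk curcv xkl lart lpnz qihk ztcd jkpk qwcai svsh snlll hoz bwj
Hunk 7: at line 9 remove [lpnz,qihk] add [cmp] -> 17 lines: fwe wgln uujx nfb mfb eutk curcv xkl lart cmp ztcd jkpk qwcai svsh snlll hoz bwj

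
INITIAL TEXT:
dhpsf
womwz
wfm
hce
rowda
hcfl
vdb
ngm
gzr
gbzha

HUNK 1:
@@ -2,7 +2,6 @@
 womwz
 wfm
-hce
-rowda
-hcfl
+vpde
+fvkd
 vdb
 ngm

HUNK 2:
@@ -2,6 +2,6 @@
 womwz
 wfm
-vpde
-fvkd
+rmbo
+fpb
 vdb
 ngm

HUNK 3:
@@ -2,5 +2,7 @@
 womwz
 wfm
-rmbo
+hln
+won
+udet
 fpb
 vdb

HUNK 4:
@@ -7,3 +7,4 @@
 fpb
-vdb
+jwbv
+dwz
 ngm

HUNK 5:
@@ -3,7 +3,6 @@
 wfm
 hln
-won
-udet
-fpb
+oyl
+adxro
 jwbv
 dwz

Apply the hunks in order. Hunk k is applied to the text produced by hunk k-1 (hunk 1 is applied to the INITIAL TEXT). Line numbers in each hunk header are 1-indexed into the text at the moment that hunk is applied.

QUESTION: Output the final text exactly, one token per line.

Answer: dhpsf
womwz
wfm
hln
oyl
adxro
jwbv
dwz
ngm
gzr
gbzha

Derivation:
Hunk 1: at line 2 remove [hce,rowda,hcfl] add [vpde,fvkd] -> 9 lines: dhpsf womwz wfm vpde fvkd vdb ngm gzr gbzha
Hunk 2: at line 2 remove [vpde,fvkd] add [rmbo,fpb] -> 9 lines: dhpsf womwz wfm rmbo fpb vdb ngm gzr gbzha
Hunk 3: at line 2 remove [rmbo] add [hln,won,udet] -> 11 lines: dhpsf womwz wfm hln won udet fpb vdb ngm gzr gbzha
Hunk 4: at line 7 remove [vdb] add [jwbv,dwz] -> 12 lines: dhpsf womwz wfm hln won udet fpb jwbv dwz ngm gzr gbzha
Hunk 5: at line 3 remove [won,udet,fpb] add [oyl,adxro] -> 11 lines: dhpsf womwz wfm hln oyl adxro jwbv dwz ngm gzr gbzha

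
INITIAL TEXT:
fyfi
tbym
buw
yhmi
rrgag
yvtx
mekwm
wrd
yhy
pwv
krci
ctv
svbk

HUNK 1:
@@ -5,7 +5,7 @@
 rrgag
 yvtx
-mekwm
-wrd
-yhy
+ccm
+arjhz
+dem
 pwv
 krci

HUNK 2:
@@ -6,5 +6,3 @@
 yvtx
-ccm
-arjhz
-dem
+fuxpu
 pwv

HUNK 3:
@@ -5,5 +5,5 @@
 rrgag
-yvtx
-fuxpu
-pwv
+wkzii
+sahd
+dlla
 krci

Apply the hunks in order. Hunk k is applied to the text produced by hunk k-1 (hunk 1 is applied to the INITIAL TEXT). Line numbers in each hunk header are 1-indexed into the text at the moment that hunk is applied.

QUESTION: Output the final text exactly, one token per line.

Answer: fyfi
tbym
buw
yhmi
rrgag
wkzii
sahd
dlla
krci
ctv
svbk

Derivation:
Hunk 1: at line 5 remove [mekwm,wrd,yhy] add [ccm,arjhz,dem] -> 13 lines: fyfi tbym buw yhmi rrgag yvtx ccm arjhz dem pwv krci ctv svbk
Hunk 2: at line 6 remove [ccm,arjhz,dem] add [fuxpu] -> 11 lines: fyfi tbym buw yhmi rrgag yvtx fuxpu pwv krci ctv svbk
Hunk 3: at line 5 remove [yvtx,fuxpu,pwv] add [wkzii,sahd,dlla] -> 11 lines: fyfi tbym buw yhmi rrgag wkzii sahd dlla krci ctv svbk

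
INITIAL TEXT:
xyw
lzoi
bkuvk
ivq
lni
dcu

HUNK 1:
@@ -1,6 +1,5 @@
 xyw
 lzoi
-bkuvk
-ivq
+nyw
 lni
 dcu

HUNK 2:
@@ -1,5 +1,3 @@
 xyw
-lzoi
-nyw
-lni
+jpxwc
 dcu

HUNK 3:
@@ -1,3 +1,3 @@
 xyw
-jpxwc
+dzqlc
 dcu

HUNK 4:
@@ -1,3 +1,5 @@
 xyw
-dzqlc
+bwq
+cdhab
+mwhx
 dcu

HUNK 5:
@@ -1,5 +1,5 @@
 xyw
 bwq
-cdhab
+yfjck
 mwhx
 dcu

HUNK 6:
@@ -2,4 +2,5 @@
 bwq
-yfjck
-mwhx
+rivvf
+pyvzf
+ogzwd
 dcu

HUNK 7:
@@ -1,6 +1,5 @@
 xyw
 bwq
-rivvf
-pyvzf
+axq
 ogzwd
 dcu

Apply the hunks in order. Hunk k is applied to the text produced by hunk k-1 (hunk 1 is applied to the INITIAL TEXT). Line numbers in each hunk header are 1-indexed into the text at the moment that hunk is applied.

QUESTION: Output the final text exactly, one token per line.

Answer: xyw
bwq
axq
ogzwd
dcu

Derivation:
Hunk 1: at line 1 remove [bkuvk,ivq] add [nyw] -> 5 lines: xyw lzoi nyw lni dcu
Hunk 2: at line 1 remove [lzoi,nyw,lni] add [jpxwc] -> 3 lines: xyw jpxwc dcu
Hunk 3: at line 1 remove [jpxwc] add [dzqlc] -> 3 lines: xyw dzqlc dcu
Hunk 4: at line 1 remove [dzqlc] add [bwq,cdhab,mwhx] -> 5 lines: xyw bwq cdhab mwhx dcu
Hunk 5: at line 1 remove [cdhab] add [yfjck] -> 5 lines: xyw bwq yfjck mwhx dcu
Hunk 6: at line 2 remove [yfjck,mwhx] add [rivvf,pyvzf,ogzwd] -> 6 lines: xyw bwq rivvf pyvzf ogzwd dcu
Hunk 7: at line 1 remove [rivvf,pyvzf] add [axq] -> 5 lines: xyw bwq axq ogzwd dcu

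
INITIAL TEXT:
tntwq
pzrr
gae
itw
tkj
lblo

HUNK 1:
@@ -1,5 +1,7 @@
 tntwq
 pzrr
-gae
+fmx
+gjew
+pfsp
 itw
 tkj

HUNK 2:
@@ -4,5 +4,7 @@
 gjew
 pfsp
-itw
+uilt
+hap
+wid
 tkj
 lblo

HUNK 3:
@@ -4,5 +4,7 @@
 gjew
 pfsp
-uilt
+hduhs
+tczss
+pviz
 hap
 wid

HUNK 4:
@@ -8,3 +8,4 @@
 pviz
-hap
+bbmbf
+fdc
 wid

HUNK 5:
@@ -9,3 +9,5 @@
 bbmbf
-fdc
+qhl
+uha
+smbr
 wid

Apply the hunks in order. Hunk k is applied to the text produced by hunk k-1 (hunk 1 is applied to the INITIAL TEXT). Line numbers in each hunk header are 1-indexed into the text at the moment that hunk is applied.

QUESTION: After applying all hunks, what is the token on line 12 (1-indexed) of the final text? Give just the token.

Hunk 1: at line 1 remove [gae] add [fmx,gjew,pfsp] -> 8 lines: tntwq pzrr fmx gjew pfsp itw tkj lblo
Hunk 2: at line 4 remove [itw] add [uilt,hap,wid] -> 10 lines: tntwq pzrr fmx gjew pfsp uilt hap wid tkj lblo
Hunk 3: at line 4 remove [uilt] add [hduhs,tczss,pviz] -> 12 lines: tntwq pzrr fmx gjew pfsp hduhs tczss pviz hap wid tkj lblo
Hunk 4: at line 8 remove [hap] add [bbmbf,fdc] -> 13 lines: tntwq pzrr fmx gjew pfsp hduhs tczss pviz bbmbf fdc wid tkj lblo
Hunk 5: at line 9 remove [fdc] add [qhl,uha,smbr] -> 15 lines: tntwq pzrr fmx gjew pfsp hduhs tczss pviz bbmbf qhl uha smbr wid tkj lblo
Final line 12: smbr

Answer: smbr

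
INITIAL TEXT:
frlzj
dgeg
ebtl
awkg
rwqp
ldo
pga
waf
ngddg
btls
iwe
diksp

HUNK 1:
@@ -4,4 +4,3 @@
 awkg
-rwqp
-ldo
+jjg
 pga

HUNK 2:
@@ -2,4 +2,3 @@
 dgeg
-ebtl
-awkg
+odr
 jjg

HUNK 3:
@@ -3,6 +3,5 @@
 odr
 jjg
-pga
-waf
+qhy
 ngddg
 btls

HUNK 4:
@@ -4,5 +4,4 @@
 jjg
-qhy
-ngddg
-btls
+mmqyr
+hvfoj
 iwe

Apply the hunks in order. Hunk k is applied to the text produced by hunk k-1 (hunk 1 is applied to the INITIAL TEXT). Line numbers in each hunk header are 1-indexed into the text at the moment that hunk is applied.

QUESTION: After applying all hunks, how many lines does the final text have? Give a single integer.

Hunk 1: at line 4 remove [rwqp,ldo] add [jjg] -> 11 lines: frlzj dgeg ebtl awkg jjg pga waf ngddg btls iwe diksp
Hunk 2: at line 2 remove [ebtl,awkg] add [odr] -> 10 lines: frlzj dgeg odr jjg pga waf ngddg btls iwe diksp
Hunk 3: at line 3 remove [pga,waf] add [qhy] -> 9 lines: frlzj dgeg odr jjg qhy ngddg btls iwe diksp
Hunk 4: at line 4 remove [qhy,ngddg,btls] add [mmqyr,hvfoj] -> 8 lines: frlzj dgeg odr jjg mmqyr hvfoj iwe diksp
Final line count: 8

Answer: 8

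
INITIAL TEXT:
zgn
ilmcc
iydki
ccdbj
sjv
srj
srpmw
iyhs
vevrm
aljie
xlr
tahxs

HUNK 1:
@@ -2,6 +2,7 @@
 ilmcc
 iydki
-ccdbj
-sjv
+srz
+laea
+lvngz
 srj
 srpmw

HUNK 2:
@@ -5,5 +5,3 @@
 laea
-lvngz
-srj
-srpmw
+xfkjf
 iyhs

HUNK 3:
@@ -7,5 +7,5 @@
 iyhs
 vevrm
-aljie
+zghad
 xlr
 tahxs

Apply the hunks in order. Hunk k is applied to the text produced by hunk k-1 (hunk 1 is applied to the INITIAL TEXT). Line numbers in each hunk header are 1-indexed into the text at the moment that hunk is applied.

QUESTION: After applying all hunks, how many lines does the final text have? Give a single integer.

Answer: 11

Derivation:
Hunk 1: at line 2 remove [ccdbj,sjv] add [srz,laea,lvngz] -> 13 lines: zgn ilmcc iydki srz laea lvngz srj srpmw iyhs vevrm aljie xlr tahxs
Hunk 2: at line 5 remove [lvngz,srj,srpmw] add [xfkjf] -> 11 lines: zgn ilmcc iydki srz laea xfkjf iyhs vevrm aljie xlr tahxs
Hunk 3: at line 7 remove [aljie] add [zghad] -> 11 lines: zgn ilmcc iydki srz laea xfkjf iyhs vevrm zghad xlr tahxs
Final line count: 11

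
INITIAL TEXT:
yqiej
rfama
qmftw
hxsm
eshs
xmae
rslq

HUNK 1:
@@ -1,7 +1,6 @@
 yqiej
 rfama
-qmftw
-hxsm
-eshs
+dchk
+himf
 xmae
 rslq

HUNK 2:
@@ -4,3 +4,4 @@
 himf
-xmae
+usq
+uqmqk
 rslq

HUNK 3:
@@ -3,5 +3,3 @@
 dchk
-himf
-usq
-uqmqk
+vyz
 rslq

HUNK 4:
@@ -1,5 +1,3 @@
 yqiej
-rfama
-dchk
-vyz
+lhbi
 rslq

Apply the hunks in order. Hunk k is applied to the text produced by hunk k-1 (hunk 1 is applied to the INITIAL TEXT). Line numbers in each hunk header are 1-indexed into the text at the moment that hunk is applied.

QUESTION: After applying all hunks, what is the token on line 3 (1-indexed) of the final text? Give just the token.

Hunk 1: at line 1 remove [qmftw,hxsm,eshs] add [dchk,himf] -> 6 lines: yqiej rfama dchk himf xmae rslq
Hunk 2: at line 4 remove [xmae] add [usq,uqmqk] -> 7 lines: yqiej rfama dchk himf usq uqmqk rslq
Hunk 3: at line 3 remove [himf,usq,uqmqk] add [vyz] -> 5 lines: yqiej rfama dchk vyz rslq
Hunk 4: at line 1 remove [rfama,dchk,vyz] add [lhbi] -> 3 lines: yqiej lhbi rslq
Final line 3: rslq

Answer: rslq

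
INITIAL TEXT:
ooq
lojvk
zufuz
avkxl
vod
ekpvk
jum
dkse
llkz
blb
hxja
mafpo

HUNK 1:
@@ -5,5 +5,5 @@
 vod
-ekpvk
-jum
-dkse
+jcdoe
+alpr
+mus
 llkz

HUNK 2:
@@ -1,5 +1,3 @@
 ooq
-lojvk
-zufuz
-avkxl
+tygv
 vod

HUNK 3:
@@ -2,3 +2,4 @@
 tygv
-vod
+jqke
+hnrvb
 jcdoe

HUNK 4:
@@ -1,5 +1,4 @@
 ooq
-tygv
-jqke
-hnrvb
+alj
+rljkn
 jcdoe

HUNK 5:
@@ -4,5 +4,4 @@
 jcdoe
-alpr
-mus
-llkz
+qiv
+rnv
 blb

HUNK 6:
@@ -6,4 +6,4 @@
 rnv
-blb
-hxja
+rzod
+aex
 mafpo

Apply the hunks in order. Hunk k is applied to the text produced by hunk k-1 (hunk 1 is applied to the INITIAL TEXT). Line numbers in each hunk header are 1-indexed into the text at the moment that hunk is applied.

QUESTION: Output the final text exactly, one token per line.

Answer: ooq
alj
rljkn
jcdoe
qiv
rnv
rzod
aex
mafpo

Derivation:
Hunk 1: at line 5 remove [ekpvk,jum,dkse] add [jcdoe,alpr,mus] -> 12 lines: ooq lojvk zufuz avkxl vod jcdoe alpr mus llkz blb hxja mafpo
Hunk 2: at line 1 remove [lojvk,zufuz,avkxl] add [tygv] -> 10 lines: ooq tygv vod jcdoe alpr mus llkz blb hxja mafpo
Hunk 3: at line 2 remove [vod] add [jqke,hnrvb] -> 11 lines: ooq tygv jqke hnrvb jcdoe alpr mus llkz blb hxja mafpo
Hunk 4: at line 1 remove [tygv,jqke,hnrvb] add [alj,rljkn] -> 10 lines: ooq alj rljkn jcdoe alpr mus llkz blb hxja mafpo
Hunk 5: at line 4 remove [alpr,mus,llkz] add [qiv,rnv] -> 9 lines: ooq alj rljkn jcdoe qiv rnv blb hxja mafpo
Hunk 6: at line 6 remove [blb,hxja] add [rzod,aex] -> 9 lines: ooq alj rljkn jcdoe qiv rnv rzod aex mafpo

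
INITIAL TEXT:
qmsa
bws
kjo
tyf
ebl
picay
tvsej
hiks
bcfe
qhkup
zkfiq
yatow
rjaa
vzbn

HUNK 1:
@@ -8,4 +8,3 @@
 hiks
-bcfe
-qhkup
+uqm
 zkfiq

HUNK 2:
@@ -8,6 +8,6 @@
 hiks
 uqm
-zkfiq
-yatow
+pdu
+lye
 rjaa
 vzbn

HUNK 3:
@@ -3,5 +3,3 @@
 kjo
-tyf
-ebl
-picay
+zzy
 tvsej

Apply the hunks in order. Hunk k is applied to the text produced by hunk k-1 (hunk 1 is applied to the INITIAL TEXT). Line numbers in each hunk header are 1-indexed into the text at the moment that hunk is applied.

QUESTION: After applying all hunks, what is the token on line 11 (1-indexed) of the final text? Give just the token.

Hunk 1: at line 8 remove [bcfe,qhkup] add [uqm] -> 13 lines: qmsa bws kjo tyf ebl picay tvsej hiks uqm zkfiq yatow rjaa vzbn
Hunk 2: at line 8 remove [zkfiq,yatow] add [pdu,lye] -> 13 lines: qmsa bws kjo tyf ebl picay tvsej hiks uqm pdu lye rjaa vzbn
Hunk 3: at line 3 remove [tyf,ebl,picay] add [zzy] -> 11 lines: qmsa bws kjo zzy tvsej hiks uqm pdu lye rjaa vzbn
Final line 11: vzbn

Answer: vzbn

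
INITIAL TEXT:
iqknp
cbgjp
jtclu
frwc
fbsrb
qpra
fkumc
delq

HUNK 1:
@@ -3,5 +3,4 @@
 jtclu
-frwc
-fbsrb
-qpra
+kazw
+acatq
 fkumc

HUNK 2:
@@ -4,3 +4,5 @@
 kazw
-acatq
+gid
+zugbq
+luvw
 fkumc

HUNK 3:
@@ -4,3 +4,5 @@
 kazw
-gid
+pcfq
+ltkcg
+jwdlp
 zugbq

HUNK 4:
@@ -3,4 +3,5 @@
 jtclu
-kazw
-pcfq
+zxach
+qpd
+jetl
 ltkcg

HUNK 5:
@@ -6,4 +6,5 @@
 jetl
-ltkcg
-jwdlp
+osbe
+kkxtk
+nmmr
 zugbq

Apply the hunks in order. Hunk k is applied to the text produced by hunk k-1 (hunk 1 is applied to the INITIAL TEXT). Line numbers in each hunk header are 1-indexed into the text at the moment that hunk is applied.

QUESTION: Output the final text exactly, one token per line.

Hunk 1: at line 3 remove [frwc,fbsrb,qpra] add [kazw,acatq] -> 7 lines: iqknp cbgjp jtclu kazw acatq fkumc delq
Hunk 2: at line 4 remove [acatq] add [gid,zugbq,luvw] -> 9 lines: iqknp cbgjp jtclu kazw gid zugbq luvw fkumc delq
Hunk 3: at line 4 remove [gid] add [pcfq,ltkcg,jwdlp] -> 11 lines: iqknp cbgjp jtclu kazw pcfq ltkcg jwdlp zugbq luvw fkumc delq
Hunk 4: at line 3 remove [kazw,pcfq] add [zxach,qpd,jetl] -> 12 lines: iqknp cbgjp jtclu zxach qpd jetl ltkcg jwdlp zugbq luvw fkumc delq
Hunk 5: at line 6 remove [ltkcg,jwdlp] add [osbe,kkxtk,nmmr] -> 13 lines: iqknp cbgjp jtclu zxach qpd jetl osbe kkxtk nmmr zugbq luvw fkumc delq

Answer: iqknp
cbgjp
jtclu
zxach
qpd
jetl
osbe
kkxtk
nmmr
zugbq
luvw
fkumc
delq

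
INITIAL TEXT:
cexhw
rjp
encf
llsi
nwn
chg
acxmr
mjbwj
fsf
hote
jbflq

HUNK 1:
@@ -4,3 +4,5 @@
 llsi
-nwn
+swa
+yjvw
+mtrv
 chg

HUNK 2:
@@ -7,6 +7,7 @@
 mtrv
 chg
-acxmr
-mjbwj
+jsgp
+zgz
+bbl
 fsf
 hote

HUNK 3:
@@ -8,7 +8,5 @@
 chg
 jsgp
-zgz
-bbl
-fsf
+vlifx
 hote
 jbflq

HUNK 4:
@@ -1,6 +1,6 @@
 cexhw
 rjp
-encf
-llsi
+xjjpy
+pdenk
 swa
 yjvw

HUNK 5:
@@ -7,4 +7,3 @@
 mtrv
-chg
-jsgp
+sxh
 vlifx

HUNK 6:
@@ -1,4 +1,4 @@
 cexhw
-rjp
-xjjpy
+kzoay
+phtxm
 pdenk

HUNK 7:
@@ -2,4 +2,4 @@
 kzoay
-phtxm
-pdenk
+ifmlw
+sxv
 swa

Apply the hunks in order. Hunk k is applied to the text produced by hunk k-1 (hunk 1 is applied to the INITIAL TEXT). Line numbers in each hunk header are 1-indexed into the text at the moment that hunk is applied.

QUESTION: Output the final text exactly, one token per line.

Answer: cexhw
kzoay
ifmlw
sxv
swa
yjvw
mtrv
sxh
vlifx
hote
jbflq

Derivation:
Hunk 1: at line 4 remove [nwn] add [swa,yjvw,mtrv] -> 13 lines: cexhw rjp encf llsi swa yjvw mtrv chg acxmr mjbwj fsf hote jbflq
Hunk 2: at line 7 remove [acxmr,mjbwj] add [jsgp,zgz,bbl] -> 14 lines: cexhw rjp encf llsi swa yjvw mtrv chg jsgp zgz bbl fsf hote jbflq
Hunk 3: at line 8 remove [zgz,bbl,fsf] add [vlifx] -> 12 lines: cexhw rjp encf llsi swa yjvw mtrv chg jsgp vlifx hote jbflq
Hunk 4: at line 1 remove [encf,llsi] add [xjjpy,pdenk] -> 12 lines: cexhw rjp xjjpy pdenk swa yjvw mtrv chg jsgp vlifx hote jbflq
Hunk 5: at line 7 remove [chg,jsgp] add [sxh] -> 11 lines: cexhw rjp xjjpy pdenk swa yjvw mtrv sxh vlifx hote jbflq
Hunk 6: at line 1 remove [rjp,xjjpy] add [kzoay,phtxm] -> 11 lines: cexhw kzoay phtxm pdenk swa yjvw mtrv sxh vlifx hote jbflq
Hunk 7: at line 2 remove [phtxm,pdenk] add [ifmlw,sxv] -> 11 lines: cexhw kzoay ifmlw sxv swa yjvw mtrv sxh vlifx hote jbflq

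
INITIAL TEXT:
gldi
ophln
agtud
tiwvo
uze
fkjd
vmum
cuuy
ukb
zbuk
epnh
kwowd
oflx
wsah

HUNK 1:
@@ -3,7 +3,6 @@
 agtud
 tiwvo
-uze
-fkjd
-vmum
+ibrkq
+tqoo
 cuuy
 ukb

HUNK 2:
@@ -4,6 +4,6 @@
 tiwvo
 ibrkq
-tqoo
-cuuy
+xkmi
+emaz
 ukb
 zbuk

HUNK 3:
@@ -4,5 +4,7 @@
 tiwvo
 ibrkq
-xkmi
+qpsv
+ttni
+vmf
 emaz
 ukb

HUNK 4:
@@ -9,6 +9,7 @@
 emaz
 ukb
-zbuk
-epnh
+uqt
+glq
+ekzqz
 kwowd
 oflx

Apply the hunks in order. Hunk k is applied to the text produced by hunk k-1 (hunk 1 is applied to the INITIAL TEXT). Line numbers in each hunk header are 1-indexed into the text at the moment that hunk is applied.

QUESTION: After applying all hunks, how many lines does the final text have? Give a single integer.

Answer: 16

Derivation:
Hunk 1: at line 3 remove [uze,fkjd,vmum] add [ibrkq,tqoo] -> 13 lines: gldi ophln agtud tiwvo ibrkq tqoo cuuy ukb zbuk epnh kwowd oflx wsah
Hunk 2: at line 4 remove [tqoo,cuuy] add [xkmi,emaz] -> 13 lines: gldi ophln agtud tiwvo ibrkq xkmi emaz ukb zbuk epnh kwowd oflx wsah
Hunk 3: at line 4 remove [xkmi] add [qpsv,ttni,vmf] -> 15 lines: gldi ophln agtud tiwvo ibrkq qpsv ttni vmf emaz ukb zbuk epnh kwowd oflx wsah
Hunk 4: at line 9 remove [zbuk,epnh] add [uqt,glq,ekzqz] -> 16 lines: gldi ophln agtud tiwvo ibrkq qpsv ttni vmf emaz ukb uqt glq ekzqz kwowd oflx wsah
Final line count: 16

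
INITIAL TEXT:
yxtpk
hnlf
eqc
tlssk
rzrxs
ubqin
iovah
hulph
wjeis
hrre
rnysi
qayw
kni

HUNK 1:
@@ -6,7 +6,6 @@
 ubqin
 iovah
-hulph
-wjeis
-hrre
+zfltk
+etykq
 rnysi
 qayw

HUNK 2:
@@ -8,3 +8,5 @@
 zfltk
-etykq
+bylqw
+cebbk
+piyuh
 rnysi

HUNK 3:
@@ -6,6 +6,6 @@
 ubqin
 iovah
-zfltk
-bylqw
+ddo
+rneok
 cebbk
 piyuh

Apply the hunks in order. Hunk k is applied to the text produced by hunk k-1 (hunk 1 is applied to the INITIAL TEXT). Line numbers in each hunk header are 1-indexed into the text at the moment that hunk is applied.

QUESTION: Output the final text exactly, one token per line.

Hunk 1: at line 6 remove [hulph,wjeis,hrre] add [zfltk,etykq] -> 12 lines: yxtpk hnlf eqc tlssk rzrxs ubqin iovah zfltk etykq rnysi qayw kni
Hunk 2: at line 8 remove [etykq] add [bylqw,cebbk,piyuh] -> 14 lines: yxtpk hnlf eqc tlssk rzrxs ubqin iovah zfltk bylqw cebbk piyuh rnysi qayw kni
Hunk 3: at line 6 remove [zfltk,bylqw] add [ddo,rneok] -> 14 lines: yxtpk hnlf eqc tlssk rzrxs ubqin iovah ddo rneok cebbk piyuh rnysi qayw kni

Answer: yxtpk
hnlf
eqc
tlssk
rzrxs
ubqin
iovah
ddo
rneok
cebbk
piyuh
rnysi
qayw
kni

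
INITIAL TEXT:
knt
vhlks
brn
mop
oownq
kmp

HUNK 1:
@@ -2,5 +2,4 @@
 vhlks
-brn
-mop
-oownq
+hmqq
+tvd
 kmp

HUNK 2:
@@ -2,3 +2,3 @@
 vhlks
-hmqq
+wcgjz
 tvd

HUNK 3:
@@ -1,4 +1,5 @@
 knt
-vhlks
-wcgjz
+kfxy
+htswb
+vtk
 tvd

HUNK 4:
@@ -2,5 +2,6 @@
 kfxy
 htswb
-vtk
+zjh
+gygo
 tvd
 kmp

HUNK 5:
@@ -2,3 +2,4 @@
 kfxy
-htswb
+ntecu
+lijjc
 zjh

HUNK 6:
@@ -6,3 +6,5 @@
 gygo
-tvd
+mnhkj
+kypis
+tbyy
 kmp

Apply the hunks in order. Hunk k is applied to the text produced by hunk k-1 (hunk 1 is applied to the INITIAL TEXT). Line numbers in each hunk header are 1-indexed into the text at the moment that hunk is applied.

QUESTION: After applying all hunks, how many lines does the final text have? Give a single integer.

Answer: 10

Derivation:
Hunk 1: at line 2 remove [brn,mop,oownq] add [hmqq,tvd] -> 5 lines: knt vhlks hmqq tvd kmp
Hunk 2: at line 2 remove [hmqq] add [wcgjz] -> 5 lines: knt vhlks wcgjz tvd kmp
Hunk 3: at line 1 remove [vhlks,wcgjz] add [kfxy,htswb,vtk] -> 6 lines: knt kfxy htswb vtk tvd kmp
Hunk 4: at line 2 remove [vtk] add [zjh,gygo] -> 7 lines: knt kfxy htswb zjh gygo tvd kmp
Hunk 5: at line 2 remove [htswb] add [ntecu,lijjc] -> 8 lines: knt kfxy ntecu lijjc zjh gygo tvd kmp
Hunk 6: at line 6 remove [tvd] add [mnhkj,kypis,tbyy] -> 10 lines: knt kfxy ntecu lijjc zjh gygo mnhkj kypis tbyy kmp
Final line count: 10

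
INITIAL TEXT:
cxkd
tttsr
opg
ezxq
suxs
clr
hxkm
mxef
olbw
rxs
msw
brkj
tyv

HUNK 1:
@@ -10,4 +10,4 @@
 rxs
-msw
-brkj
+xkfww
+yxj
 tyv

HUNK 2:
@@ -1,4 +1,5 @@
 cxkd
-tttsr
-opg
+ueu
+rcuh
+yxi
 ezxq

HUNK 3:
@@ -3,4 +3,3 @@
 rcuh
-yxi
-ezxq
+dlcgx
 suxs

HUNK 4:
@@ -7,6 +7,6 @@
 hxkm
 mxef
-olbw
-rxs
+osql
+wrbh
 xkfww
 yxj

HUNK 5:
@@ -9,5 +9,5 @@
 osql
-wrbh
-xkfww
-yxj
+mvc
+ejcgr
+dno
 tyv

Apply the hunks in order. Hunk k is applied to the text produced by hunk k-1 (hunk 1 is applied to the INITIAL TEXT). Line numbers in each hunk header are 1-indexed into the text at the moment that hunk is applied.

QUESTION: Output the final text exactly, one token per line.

Hunk 1: at line 10 remove [msw,brkj] add [xkfww,yxj] -> 13 lines: cxkd tttsr opg ezxq suxs clr hxkm mxef olbw rxs xkfww yxj tyv
Hunk 2: at line 1 remove [tttsr,opg] add [ueu,rcuh,yxi] -> 14 lines: cxkd ueu rcuh yxi ezxq suxs clr hxkm mxef olbw rxs xkfww yxj tyv
Hunk 3: at line 3 remove [yxi,ezxq] add [dlcgx] -> 13 lines: cxkd ueu rcuh dlcgx suxs clr hxkm mxef olbw rxs xkfww yxj tyv
Hunk 4: at line 7 remove [olbw,rxs] add [osql,wrbh] -> 13 lines: cxkd ueu rcuh dlcgx suxs clr hxkm mxef osql wrbh xkfww yxj tyv
Hunk 5: at line 9 remove [wrbh,xkfww,yxj] add [mvc,ejcgr,dno] -> 13 lines: cxkd ueu rcuh dlcgx suxs clr hxkm mxef osql mvc ejcgr dno tyv

Answer: cxkd
ueu
rcuh
dlcgx
suxs
clr
hxkm
mxef
osql
mvc
ejcgr
dno
tyv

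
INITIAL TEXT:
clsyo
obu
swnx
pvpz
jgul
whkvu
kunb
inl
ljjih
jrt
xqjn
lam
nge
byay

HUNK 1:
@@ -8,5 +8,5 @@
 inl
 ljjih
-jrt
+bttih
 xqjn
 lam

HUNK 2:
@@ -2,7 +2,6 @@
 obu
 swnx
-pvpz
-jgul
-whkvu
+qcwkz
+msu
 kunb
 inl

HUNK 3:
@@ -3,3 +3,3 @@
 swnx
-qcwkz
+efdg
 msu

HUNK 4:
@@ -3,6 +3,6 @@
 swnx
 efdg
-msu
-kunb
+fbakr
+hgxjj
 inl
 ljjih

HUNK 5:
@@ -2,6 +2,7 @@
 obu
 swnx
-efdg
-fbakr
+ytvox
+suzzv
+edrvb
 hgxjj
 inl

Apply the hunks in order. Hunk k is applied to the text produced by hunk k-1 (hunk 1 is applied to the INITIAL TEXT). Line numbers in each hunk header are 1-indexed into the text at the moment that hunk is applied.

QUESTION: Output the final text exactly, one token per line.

Hunk 1: at line 8 remove [jrt] add [bttih] -> 14 lines: clsyo obu swnx pvpz jgul whkvu kunb inl ljjih bttih xqjn lam nge byay
Hunk 2: at line 2 remove [pvpz,jgul,whkvu] add [qcwkz,msu] -> 13 lines: clsyo obu swnx qcwkz msu kunb inl ljjih bttih xqjn lam nge byay
Hunk 3: at line 3 remove [qcwkz] add [efdg] -> 13 lines: clsyo obu swnx efdg msu kunb inl ljjih bttih xqjn lam nge byay
Hunk 4: at line 3 remove [msu,kunb] add [fbakr,hgxjj] -> 13 lines: clsyo obu swnx efdg fbakr hgxjj inl ljjih bttih xqjn lam nge byay
Hunk 5: at line 2 remove [efdg,fbakr] add [ytvox,suzzv,edrvb] -> 14 lines: clsyo obu swnx ytvox suzzv edrvb hgxjj inl ljjih bttih xqjn lam nge byay

Answer: clsyo
obu
swnx
ytvox
suzzv
edrvb
hgxjj
inl
ljjih
bttih
xqjn
lam
nge
byay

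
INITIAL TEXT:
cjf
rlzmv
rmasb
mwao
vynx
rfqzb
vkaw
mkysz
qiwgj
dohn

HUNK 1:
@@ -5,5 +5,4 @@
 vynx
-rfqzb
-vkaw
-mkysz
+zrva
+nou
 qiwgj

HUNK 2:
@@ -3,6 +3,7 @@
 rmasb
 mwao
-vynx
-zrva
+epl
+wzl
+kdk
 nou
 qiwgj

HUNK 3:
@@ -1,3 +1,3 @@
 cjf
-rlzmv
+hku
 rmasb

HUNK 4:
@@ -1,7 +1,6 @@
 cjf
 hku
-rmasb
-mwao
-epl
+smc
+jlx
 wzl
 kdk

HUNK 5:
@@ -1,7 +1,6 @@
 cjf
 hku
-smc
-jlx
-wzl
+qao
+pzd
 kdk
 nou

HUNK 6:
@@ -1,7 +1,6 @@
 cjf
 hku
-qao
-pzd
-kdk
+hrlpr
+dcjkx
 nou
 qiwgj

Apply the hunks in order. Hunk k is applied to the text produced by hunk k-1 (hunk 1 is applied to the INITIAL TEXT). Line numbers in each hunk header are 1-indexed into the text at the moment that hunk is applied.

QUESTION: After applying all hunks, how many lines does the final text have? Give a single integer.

Hunk 1: at line 5 remove [rfqzb,vkaw,mkysz] add [zrva,nou] -> 9 lines: cjf rlzmv rmasb mwao vynx zrva nou qiwgj dohn
Hunk 2: at line 3 remove [vynx,zrva] add [epl,wzl,kdk] -> 10 lines: cjf rlzmv rmasb mwao epl wzl kdk nou qiwgj dohn
Hunk 3: at line 1 remove [rlzmv] add [hku] -> 10 lines: cjf hku rmasb mwao epl wzl kdk nou qiwgj dohn
Hunk 4: at line 1 remove [rmasb,mwao,epl] add [smc,jlx] -> 9 lines: cjf hku smc jlx wzl kdk nou qiwgj dohn
Hunk 5: at line 1 remove [smc,jlx,wzl] add [qao,pzd] -> 8 lines: cjf hku qao pzd kdk nou qiwgj dohn
Hunk 6: at line 1 remove [qao,pzd,kdk] add [hrlpr,dcjkx] -> 7 lines: cjf hku hrlpr dcjkx nou qiwgj dohn
Final line count: 7

Answer: 7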